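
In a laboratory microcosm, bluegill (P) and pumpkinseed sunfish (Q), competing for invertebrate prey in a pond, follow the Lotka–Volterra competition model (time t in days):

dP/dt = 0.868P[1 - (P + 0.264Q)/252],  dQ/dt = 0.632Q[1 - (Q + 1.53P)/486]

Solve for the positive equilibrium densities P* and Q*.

P* ≈ 208, Q* ≈ 169

Setting both brackets to zero gives the nullclines P + 0.264Q = 252 and 1.53P + Q = 486.
Substituting Q = 486 - 1.53P into the first: P(1 - 0.264·1.53) = 252 - 0.264·486.
So P* = 124/0.596 = 208, and then Q* = 486 - 1.53·208 = 169.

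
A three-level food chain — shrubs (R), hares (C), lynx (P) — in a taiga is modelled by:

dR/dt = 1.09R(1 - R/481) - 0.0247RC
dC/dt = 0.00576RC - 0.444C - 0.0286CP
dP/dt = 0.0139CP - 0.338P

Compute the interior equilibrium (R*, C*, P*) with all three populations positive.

From dP/dt = 0: 0.0139C* = 0.338, so C* = 24.3.
From dR/dt = 0: 1.09(1 - R*/481) = 0.0247·24.3, giving R* = 481·(1 - 0.551) = 216.
From dC/dt = 0: 0.00576·216 - 0.444 = 0.0286P*, so P* = 0.8/0.0286 = 28.

R* ≈ 216, C* ≈ 24.3, P* ≈ 28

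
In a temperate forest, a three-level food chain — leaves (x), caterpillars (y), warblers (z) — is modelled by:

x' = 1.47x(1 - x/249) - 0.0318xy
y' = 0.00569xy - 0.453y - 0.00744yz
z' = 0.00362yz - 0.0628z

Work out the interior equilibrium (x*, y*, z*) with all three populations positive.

x* ≈ 156, y* ≈ 17.3, z* ≈ 58.1

From dz/dt = 0: 0.00362y* = 0.0628, so y* = 17.3.
From dx/dt = 0: 1.47(1 - x*/249) = 0.0318·17.3, giving x* = 249·(1 - 0.375) = 156.
From dy/dt = 0: 0.00569·156 - 0.453 = 0.00744z*, so z* = 0.432/0.00744 = 58.1.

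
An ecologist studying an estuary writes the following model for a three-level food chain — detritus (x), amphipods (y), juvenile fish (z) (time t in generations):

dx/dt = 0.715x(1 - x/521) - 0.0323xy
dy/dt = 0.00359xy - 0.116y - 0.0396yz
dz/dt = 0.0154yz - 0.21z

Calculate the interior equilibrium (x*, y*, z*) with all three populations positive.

x* ≈ 200, y* ≈ 13.6, z* ≈ 15.2

From dz/dt = 0: 0.0154y* = 0.21, so y* = 13.6.
From dx/dt = 0: 0.715(1 - x*/521) = 0.0323·13.6, giving x* = 521·(1 - 0.616) = 200.
From dy/dt = 0: 0.00359·200 - 0.116 = 0.0396z*, so z* = 0.602/0.0396 = 15.2.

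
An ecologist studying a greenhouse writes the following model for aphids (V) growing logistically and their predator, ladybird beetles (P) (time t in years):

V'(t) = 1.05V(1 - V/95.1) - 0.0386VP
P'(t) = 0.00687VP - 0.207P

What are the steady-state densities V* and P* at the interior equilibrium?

From dP/dt = 0 with P > 0: 0.00687V* = 0.207, so V* = 30.1.
Substitute into dV/dt = 0: 1.05(1 - 30.1/95.1) = 0.0386P*.
The bracket is 0.683, giving P* = 0.717/0.0386 = 18.6.

V* ≈ 30.1, P* ≈ 18.6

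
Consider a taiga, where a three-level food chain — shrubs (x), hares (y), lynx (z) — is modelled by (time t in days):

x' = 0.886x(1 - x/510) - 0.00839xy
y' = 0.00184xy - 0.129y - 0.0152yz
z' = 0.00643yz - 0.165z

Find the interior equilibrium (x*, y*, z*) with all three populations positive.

From dz/dt = 0: 0.00643y* = 0.165, so y* = 25.7.
From dx/dt = 0: 0.886(1 - x*/510) = 0.00839·25.7, giving x* = 510·(1 - 0.243) = 386.
From dy/dt = 0: 0.00184·386 - 0.129 = 0.0152z*, so z* = 0.581/0.0152 = 38.2.

x* ≈ 386, y* ≈ 25.7, z* ≈ 38.2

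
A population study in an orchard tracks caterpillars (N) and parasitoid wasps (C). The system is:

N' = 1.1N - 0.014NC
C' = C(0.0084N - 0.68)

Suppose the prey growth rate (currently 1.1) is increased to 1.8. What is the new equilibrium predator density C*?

At the interior fixed point, setting dN/dt = 0 with N > 0 fixes C* = (prey growth rate)/(NC coefficient) — independent of the other coefficients.
With the change, C* = 1.8/0.014 = 129; it rises from 78.6.

C* ≈ 129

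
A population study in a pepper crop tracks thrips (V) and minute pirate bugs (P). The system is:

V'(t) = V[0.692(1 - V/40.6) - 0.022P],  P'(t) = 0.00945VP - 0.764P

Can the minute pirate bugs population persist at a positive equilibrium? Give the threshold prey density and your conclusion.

The predator equation gives dP/dt > 0 only when V > 0.764/0.00945 = 80.8.
Without the predator, V → K = 40.6. Since 40.6 < 80.8, the predator cannot invade.

Threshold V = 80.8; K < 80.8, so no, the predator goes extinct.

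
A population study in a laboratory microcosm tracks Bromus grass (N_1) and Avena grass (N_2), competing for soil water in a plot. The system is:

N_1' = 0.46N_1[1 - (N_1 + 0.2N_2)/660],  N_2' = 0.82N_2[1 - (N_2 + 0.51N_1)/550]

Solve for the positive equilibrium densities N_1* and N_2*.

Setting both brackets to zero gives the nullclines N_1 + 0.2N_2 = 660 and 0.51N_1 + N_2 = 550.
Substituting N_2 = 550 - 0.51N_1 into the first: N_1(1 - 0.2·0.51) = 660 - 0.2·550.
So N_1* = 550/0.898 = 612, and then N_2* = 550 - 0.51·612 = 238.

N_1* ≈ 612, N_2* ≈ 238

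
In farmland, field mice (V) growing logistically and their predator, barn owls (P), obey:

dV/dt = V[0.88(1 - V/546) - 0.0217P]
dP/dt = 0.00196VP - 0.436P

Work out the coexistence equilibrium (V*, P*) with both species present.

V* ≈ 222, P* ≈ 24

From dP/dt = 0 with P > 0: 0.00196V* = 0.436, so V* = 222.
Substitute into dV/dt = 0: 0.88(1 - 222/546) = 0.0217P*.
The bracket is 0.593, giving P* = 0.521/0.0217 = 24.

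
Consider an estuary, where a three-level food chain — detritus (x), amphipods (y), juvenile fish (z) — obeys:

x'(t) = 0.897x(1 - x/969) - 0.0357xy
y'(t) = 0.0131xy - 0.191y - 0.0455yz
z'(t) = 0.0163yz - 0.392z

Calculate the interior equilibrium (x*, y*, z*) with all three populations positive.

x* ≈ 41.5, y* ≈ 24, z* ≈ 7.76

From dz/dt = 0: 0.0163y* = 0.392, so y* = 24.
From dx/dt = 0: 0.897(1 - x*/969) = 0.0357·24, giving x* = 969·(1 - 0.957) = 41.5.
From dy/dt = 0: 0.0131·41.5 - 0.191 = 0.0455z*, so z* = 0.353/0.0455 = 7.76.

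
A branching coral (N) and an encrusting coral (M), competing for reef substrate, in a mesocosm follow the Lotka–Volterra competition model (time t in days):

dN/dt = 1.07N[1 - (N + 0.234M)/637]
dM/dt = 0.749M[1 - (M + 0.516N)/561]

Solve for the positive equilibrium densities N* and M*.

N* ≈ 575, M* ≈ 264

Setting both brackets to zero gives the nullclines N + 0.234M = 637 and 0.516N + M = 561.
Substituting M = 561 - 0.516N into the first: N(1 - 0.234·0.516) = 637 - 0.234·561.
So N* = 506/0.879 = 575, and then M* = 561 - 0.516·575 = 264.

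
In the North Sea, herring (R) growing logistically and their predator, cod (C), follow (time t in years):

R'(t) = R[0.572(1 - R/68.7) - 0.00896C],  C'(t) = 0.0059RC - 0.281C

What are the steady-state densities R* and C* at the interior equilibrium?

From dC/dt = 0 with C > 0: 0.0059R* = 0.281, so R* = 47.6.
Substitute into dR/dt = 0: 0.572(1 - 47.6/68.7) = 0.00896C*.
The bracket is 0.307, giving C* = 0.175/0.00896 = 19.6.

R* ≈ 47.6, C* ≈ 19.6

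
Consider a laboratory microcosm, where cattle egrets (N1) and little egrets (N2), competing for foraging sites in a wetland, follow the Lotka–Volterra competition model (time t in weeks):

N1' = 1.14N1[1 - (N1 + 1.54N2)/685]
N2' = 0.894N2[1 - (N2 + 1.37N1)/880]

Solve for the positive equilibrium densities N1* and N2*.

N1* ≈ 604, N2* ≈ 52.7

Setting both brackets to zero gives the nullclines N1 + 1.54N2 = 685 and 1.37N1 + N2 = 880.
Substituting N2 = 880 - 1.37N1 into the first: N1(1 - 1.54·1.37) = 685 - 1.54·880.
So N1* = -670/-1.11 = 604, and then N2* = 880 - 1.37·604 = 52.7.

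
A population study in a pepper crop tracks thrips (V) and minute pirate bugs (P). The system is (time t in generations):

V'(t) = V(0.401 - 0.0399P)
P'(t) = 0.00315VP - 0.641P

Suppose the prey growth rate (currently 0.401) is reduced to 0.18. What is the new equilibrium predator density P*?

At the interior fixed point, setting dV/dt = 0 with V > 0 fixes P* = (prey growth rate)/(VP coefficient) — independent of the other coefficients.
With the change, P* = 0.18/0.0399 = 4.51; it falls from 10.1.

P* ≈ 4.51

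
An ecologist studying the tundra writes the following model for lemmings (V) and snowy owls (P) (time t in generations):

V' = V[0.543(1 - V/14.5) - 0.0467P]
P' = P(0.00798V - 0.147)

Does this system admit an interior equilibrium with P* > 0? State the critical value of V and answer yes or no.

The predator equation gives dP/dt > 0 only when V > 0.147/0.00798 = 18.4.
Without the predator, V → K = 14.5. Since 14.5 < 18.4, the predator cannot invade.

Threshold V = 18.4; K < 18.4, so no, the predator goes extinct.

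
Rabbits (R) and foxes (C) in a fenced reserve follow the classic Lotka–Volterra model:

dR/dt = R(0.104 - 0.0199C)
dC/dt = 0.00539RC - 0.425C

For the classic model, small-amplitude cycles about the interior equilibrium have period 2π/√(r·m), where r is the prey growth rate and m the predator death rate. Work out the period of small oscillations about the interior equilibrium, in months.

T ≈ 29.9 months

Here r = 0.104 and m = 0.425, so r·m = 0.0442.
ω = √0.0442 = 0.21 per month, hence T = 2π/ω ≈ 29.9 months.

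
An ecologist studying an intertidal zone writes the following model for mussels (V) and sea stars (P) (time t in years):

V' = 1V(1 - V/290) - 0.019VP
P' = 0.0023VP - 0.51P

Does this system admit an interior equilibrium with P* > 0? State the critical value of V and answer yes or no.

The predator equation gives dP/dt > 0 only when V > 0.51/0.0023 = 222.
Without the predator, V → K = 290. Since 290 > 222, the predator can invade and persist.

Threshold V = 222; K > 222, so yes, the predator persists.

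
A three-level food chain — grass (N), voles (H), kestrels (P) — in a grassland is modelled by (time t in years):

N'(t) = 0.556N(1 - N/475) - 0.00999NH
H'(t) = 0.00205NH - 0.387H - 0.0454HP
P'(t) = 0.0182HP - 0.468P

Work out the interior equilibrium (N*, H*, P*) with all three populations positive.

N* ≈ 256, H* ≈ 25.7, P* ≈ 3.01

From dP/dt = 0: 0.0182H* = 0.468, so H* = 25.7.
From dN/dt = 0: 0.556(1 - N*/475) = 0.00999·25.7, giving N* = 475·(1 - 0.462) = 256.
From dH/dt = 0: 0.00205·256 - 0.387 = 0.0454P*, so P* = 0.137/0.0454 = 3.01.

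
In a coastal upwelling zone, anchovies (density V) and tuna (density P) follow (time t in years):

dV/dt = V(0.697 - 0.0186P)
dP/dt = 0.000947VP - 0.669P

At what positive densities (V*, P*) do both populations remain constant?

V* ≈ 706, P* ≈ 37.5

Set dP/dt = 0 with P > 0: 0.000947V - 0.669 = 0, so V* = 0.669/0.000947 = 706.
Set dV/dt = 0 with V > 0: 0.697 - 0.0186P = 0, so P* = 0.697/0.0186 = 37.5.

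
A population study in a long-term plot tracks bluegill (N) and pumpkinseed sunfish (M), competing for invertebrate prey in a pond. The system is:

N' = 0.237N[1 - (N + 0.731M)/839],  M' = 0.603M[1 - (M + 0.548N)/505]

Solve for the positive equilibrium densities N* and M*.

N* ≈ 784, M* ≈ 75.5

Setting both brackets to zero gives the nullclines N + 0.731M = 839 and 0.548N + M = 505.
Substituting M = 505 - 0.548N into the first: N(1 - 0.731·0.548) = 839 - 0.731·505.
So N* = 470/0.599 = 784, and then M* = 505 - 0.548·784 = 75.5.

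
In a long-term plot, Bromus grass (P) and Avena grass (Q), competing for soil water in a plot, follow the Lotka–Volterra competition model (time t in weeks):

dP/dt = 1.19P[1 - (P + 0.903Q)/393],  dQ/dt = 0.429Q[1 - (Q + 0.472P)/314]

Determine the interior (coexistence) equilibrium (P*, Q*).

Setting both brackets to zero gives the nullclines P + 0.903Q = 393 and 0.472P + Q = 314.
Substituting Q = 314 - 0.472P into the first: P(1 - 0.903·0.472) = 393 - 0.903·314.
So P* = 109/0.574 = 191, and then Q* = 314 - 0.472·191 = 224.

P* ≈ 191, Q* ≈ 224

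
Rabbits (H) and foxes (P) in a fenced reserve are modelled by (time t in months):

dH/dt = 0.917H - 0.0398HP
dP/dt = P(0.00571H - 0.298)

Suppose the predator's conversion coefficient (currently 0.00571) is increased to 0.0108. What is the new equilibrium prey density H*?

At the interior fixed point, setting dP/dt = 0 with P > 0 fixes H* = (predator death rate)/(HP coefficient) — independent of the other coefficients.
With the change, H* = 0.298/0.0108 = 27.6; it falls from 52.2.

H* ≈ 27.6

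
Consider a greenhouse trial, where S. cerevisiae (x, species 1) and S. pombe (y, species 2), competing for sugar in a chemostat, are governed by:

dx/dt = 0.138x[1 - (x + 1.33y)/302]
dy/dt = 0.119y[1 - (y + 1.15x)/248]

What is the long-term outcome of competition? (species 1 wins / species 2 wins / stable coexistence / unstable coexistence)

unstable coexistence (outcome depends on initial conditions)

Compare the nullcline intercepts: K1/α12 = 302/1.33 = 227 < K2 = 248; K2/α21 = 248/1.15 = 216 < K1 = 302.
Since both are reversed, neither can invade when rare; the interior point is a saddle.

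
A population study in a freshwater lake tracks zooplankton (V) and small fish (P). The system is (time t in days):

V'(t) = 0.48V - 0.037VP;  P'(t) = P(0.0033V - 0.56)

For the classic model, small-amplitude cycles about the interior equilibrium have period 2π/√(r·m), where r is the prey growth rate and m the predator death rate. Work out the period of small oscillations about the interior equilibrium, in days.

Here r = 0.48 and m = 0.56, so r·m = 0.269.
ω = √0.269 = 0.518 per day, hence T = 2π/ω ≈ 12.1 days.

T ≈ 12.1 days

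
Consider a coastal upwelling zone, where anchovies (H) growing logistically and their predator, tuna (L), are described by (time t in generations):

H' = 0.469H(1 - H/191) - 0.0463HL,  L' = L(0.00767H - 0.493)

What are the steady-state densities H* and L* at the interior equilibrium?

From dL/dt = 0 with L > 0: 0.00767H* = 0.493, so H* = 64.3.
Substitute into dH/dt = 0: 0.469(1 - 64.3/191) = 0.0463L*.
The bracket is 0.663, giving L* = 0.311/0.0463 = 6.72.

H* ≈ 64.3, L* ≈ 6.72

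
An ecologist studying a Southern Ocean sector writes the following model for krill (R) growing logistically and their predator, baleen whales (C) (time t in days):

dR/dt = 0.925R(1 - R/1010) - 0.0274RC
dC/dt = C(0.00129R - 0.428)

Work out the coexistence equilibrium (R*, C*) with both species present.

From dC/dt = 0 with C > 0: 0.00129R* = 0.428, so R* = 332.
Substitute into dR/dt = 0: 0.925(1 - 332/1010) = 0.0274C*.
The bracket is 0.672, giving C* = 0.621/0.0274 = 22.7.

R* ≈ 332, C* ≈ 22.7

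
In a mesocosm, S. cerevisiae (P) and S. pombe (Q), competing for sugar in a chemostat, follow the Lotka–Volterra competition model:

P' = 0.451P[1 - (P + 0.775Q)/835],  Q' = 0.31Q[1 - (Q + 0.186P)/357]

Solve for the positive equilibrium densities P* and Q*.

Setting both brackets to zero gives the nullclines P + 0.775Q = 835 and 0.186P + Q = 357.
Substituting Q = 357 - 0.186P into the first: P(1 - 0.775·0.186) = 835 - 0.775·357.
So P* = 558/0.856 = 652, and then Q* = 357 - 0.186·652 = 236.

P* ≈ 652, Q* ≈ 236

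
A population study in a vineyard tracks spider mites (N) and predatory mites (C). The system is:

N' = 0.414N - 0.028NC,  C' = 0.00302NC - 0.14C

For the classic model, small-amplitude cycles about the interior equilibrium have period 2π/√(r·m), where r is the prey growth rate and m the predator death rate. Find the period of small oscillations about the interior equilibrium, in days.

T ≈ 26.1 days

Here r = 0.414 and m = 0.14, so r·m = 0.058.
ω = √0.058 = 0.241 per day, hence T = 2π/ω ≈ 26.1 days.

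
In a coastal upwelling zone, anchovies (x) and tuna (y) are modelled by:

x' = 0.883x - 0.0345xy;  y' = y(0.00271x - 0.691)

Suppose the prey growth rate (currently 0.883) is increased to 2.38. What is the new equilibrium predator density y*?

y* ≈ 69

At the interior fixed point, setting dx/dt = 0 with x > 0 fixes y* = (prey growth rate)/(xy coefficient) — independent of the other coefficients.
With the change, y* = 2.38/0.0345 = 69; it rises from 25.6.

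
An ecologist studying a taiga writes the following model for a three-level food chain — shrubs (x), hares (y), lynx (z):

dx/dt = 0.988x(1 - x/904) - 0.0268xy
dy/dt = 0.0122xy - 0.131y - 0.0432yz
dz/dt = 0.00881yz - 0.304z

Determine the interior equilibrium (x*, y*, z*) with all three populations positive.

x* ≈ 57.9, y* ≈ 34.5, z* ≈ 13.3

From dz/dt = 0: 0.00881y* = 0.304, so y* = 34.5.
From dx/dt = 0: 0.988(1 - x*/904) = 0.0268·34.5, giving x* = 904·(1 - 0.936) = 57.9.
From dy/dt = 0: 0.0122·57.9 - 0.131 = 0.0432z*, so z* = 0.575/0.0432 = 13.3.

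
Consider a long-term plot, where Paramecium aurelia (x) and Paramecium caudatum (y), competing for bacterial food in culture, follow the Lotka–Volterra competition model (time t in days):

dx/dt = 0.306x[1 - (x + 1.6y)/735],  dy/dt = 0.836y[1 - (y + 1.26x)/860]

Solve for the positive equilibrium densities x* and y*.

x* ≈ 631, y* ≈ 65.1

Setting both brackets to zero gives the nullclines x + 1.6y = 735 and 1.26x + y = 860.
Substituting y = 860 - 1.26x into the first: x(1 - 1.6·1.26) = 735 - 1.6·860.
So x* = -641/-1.02 = 631, and then y* = 860 - 1.26·631 = 65.1.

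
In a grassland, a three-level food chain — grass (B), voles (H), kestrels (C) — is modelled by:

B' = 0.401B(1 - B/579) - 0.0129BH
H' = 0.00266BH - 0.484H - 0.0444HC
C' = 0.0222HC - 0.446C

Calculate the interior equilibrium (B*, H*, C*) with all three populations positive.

B* ≈ 205, H* ≈ 20.1, C* ≈ 1.37

From dC/dt = 0: 0.0222H* = 0.446, so H* = 20.1.
From dB/dt = 0: 0.401(1 - B*/579) = 0.0129·20.1, giving B* = 579·(1 - 0.646) = 205.
From dH/dt = 0: 0.00266·205 - 0.484 = 0.0444C*, so C* = 0.0608/0.0444 = 1.37.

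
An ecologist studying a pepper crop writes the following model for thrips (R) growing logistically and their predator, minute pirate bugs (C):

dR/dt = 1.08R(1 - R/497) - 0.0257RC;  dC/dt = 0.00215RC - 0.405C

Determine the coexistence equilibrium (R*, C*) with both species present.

From dC/dt = 0 with C > 0: 0.00215R* = 0.405, so R* = 188.
Substitute into dR/dt = 0: 1.08(1 - 188/497) = 0.0257C*.
The bracket is 0.621, giving C* = 0.671/0.0257 = 26.1.

R* ≈ 188, C* ≈ 26.1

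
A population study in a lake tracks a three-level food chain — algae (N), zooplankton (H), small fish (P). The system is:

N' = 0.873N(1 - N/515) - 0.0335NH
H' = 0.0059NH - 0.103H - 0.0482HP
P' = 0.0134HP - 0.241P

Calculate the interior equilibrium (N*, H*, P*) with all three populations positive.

N* ≈ 160, H* ≈ 18, P* ≈ 17.4

From dP/dt = 0: 0.0134H* = 0.241, so H* = 18.
From dN/dt = 0: 0.873(1 - N*/515) = 0.0335·18, giving N* = 515·(1 - 0.69) = 160.
From dH/dt = 0: 0.0059·160 - 0.103 = 0.0482P*, so P* = 0.838/0.0482 = 17.4.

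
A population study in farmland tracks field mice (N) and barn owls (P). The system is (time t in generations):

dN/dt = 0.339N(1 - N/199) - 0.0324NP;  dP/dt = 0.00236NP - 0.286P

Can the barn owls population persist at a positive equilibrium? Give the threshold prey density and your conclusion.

Threshold N = 121; K > 121, so yes, the predator persists.

The predator equation gives dP/dt > 0 only when N > 0.286/0.00236 = 121.
Without the predator, N → K = 199. Since 199 > 121, the predator can invade and persist.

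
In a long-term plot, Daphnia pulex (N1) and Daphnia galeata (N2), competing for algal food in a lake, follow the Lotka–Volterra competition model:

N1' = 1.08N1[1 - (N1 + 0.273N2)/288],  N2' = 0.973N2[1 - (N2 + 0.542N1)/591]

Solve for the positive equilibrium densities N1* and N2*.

N1* ≈ 149, N2* ≈ 510

Setting both brackets to zero gives the nullclines N1 + 0.273N2 = 288 and 0.542N1 + N2 = 591.
Substituting N2 = 591 - 0.542N1 into the first: N1(1 - 0.273·0.542) = 288 - 0.273·591.
So N1* = 127/0.852 = 149, and then N2* = 591 - 0.542·149 = 510.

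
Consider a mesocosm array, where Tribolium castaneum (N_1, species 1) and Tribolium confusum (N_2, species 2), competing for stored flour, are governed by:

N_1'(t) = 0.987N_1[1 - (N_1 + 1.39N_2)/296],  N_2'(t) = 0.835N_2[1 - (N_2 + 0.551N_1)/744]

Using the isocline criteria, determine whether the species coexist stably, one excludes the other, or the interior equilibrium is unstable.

species 2 excludes species 1

Compare the nullcline intercepts: K1/α12 = 296/1.39 = 213 < K2 = 744; K2/α21 = 744/0.551 = 1350 > K1 = 296.
Since the inequalities point opposite ways, species 2 can invade but species 1 cannot.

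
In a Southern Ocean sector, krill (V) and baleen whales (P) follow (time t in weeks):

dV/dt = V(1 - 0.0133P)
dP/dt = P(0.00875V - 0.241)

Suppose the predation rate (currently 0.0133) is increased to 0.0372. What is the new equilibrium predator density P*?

At the interior fixed point, setting dV/dt = 0 with V > 0 fixes P* = (prey growth rate)/(VP coefficient) — independent of the other coefficients.
With the change, P* = 1/0.0372 = 26.9; it falls from 75.2.

P* ≈ 26.9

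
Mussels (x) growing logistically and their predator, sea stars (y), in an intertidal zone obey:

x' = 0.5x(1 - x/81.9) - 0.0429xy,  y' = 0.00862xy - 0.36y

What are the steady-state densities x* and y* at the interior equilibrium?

x* ≈ 41.8, y* ≈ 5.71

From dy/dt = 0 with y > 0: 0.00862x* = 0.36, so x* = 41.8.
Substitute into dx/dt = 0: 0.5(1 - 41.8/81.9) = 0.0429y*.
The bracket is 0.49, giving y* = 0.245/0.0429 = 5.71.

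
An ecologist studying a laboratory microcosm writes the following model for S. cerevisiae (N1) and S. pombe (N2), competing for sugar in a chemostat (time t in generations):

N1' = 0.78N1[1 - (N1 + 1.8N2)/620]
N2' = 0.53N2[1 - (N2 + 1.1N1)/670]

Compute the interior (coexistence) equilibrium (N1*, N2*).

N1* ≈ 598, N2* ≈ 12.2

Setting both brackets to zero gives the nullclines N1 + 1.8N2 = 620 and 1.1N1 + N2 = 670.
Substituting N2 = 670 - 1.1N1 into the first: N1(1 - 1.8·1.1) = 620 - 1.8·670.
So N1* = -586/-0.98 = 598, and then N2* = 670 - 1.1·598 = 12.2.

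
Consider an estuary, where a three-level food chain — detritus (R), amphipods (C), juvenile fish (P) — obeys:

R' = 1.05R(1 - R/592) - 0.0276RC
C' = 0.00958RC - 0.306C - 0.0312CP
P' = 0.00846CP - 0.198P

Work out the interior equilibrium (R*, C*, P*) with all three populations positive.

R* ≈ 228, C* ≈ 23.4, P* ≈ 60.1

From dP/dt = 0: 0.00846C* = 0.198, so C* = 23.4.
From dR/dt = 0: 1.05(1 - R*/592) = 0.0276·23.4, giving R* = 592·(1 - 0.615) = 228.
From dC/dt = 0: 0.00958·228 - 0.306 = 0.0312P*, so P* = 1.88/0.0312 = 60.1.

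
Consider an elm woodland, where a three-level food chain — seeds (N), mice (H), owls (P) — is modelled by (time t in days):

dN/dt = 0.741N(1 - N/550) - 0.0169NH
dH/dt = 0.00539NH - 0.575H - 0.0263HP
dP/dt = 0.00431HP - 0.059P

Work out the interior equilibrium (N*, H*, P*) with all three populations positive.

From dP/dt = 0: 0.00431H* = 0.059, so H* = 13.7.
From dN/dt = 0: 0.741(1 - N*/550) = 0.0169·13.7, giving N* = 550·(1 - 0.312) = 378.
From dH/dt = 0: 0.00539·378 - 0.575 = 0.0263P*, so P* = 1.46/0.0263 = 55.7.

N* ≈ 378, H* ≈ 13.7, P* ≈ 55.7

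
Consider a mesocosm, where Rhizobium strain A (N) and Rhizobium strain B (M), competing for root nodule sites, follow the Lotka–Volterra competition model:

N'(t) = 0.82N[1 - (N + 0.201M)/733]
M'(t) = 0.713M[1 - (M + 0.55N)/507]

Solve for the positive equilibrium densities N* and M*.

N* ≈ 710, M* ≈ 117

Setting both brackets to zero gives the nullclines N + 0.201M = 733 and 0.55N + M = 507.
Substituting M = 507 - 0.55N into the first: N(1 - 0.201·0.55) = 733 - 0.201·507.
So N* = 631/0.889 = 710, and then M* = 507 - 0.55·710 = 117.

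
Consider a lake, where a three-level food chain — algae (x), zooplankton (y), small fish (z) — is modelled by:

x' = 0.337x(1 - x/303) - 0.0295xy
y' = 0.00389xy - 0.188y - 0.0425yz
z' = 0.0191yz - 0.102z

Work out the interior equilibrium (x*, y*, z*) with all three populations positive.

From dz/dt = 0: 0.0191y* = 0.102, so y* = 5.34.
From dx/dt = 0: 0.337(1 - x*/303) = 0.0295·5.34, giving x* = 303·(1 - 0.467) = 161.
From dy/dt = 0: 0.00389·161 - 0.188 = 0.0425z*, so z* = 0.44/0.0425 = 10.3.

x* ≈ 161, y* ≈ 5.34, z* ≈ 10.3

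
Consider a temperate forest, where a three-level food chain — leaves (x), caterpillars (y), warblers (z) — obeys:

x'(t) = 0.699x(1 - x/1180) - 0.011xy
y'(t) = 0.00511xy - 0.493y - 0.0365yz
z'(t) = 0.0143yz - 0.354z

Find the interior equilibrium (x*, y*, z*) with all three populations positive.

x* ≈ 720, y* ≈ 24.8, z* ≈ 87.3

From dz/dt = 0: 0.0143y* = 0.354, so y* = 24.8.
From dx/dt = 0: 0.699(1 - x*/1180) = 0.011·24.8, giving x* = 1180·(1 - 0.39) = 720.
From dy/dt = 0: 0.00511·720 - 0.493 = 0.0365z*, so z* = 3.19/0.0365 = 87.3.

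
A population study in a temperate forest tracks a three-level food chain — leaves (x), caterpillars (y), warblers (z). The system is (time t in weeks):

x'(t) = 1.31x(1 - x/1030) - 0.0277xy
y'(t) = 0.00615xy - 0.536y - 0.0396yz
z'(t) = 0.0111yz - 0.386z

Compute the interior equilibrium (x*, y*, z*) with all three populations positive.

x* ≈ 273, y* ≈ 34.8, z* ≈ 28.8

From dz/dt = 0: 0.0111y* = 0.386, so y* = 34.8.
From dx/dt = 0: 1.31(1 - x*/1030) = 0.0277·34.8, giving x* = 1030·(1 - 0.735) = 273.
From dy/dt = 0: 0.00615·273 - 0.536 = 0.0396z*, so z* = 1.14/0.0396 = 28.8.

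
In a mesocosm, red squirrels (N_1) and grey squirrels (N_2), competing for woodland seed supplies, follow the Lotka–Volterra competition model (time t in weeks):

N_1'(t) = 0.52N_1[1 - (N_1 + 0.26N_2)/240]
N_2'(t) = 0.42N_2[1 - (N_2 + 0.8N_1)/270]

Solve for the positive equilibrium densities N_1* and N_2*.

Setting both brackets to zero gives the nullclines N_1 + 0.26N_2 = 240 and 0.8N_1 + N_2 = 270.
Substituting N_2 = 270 - 0.8N_1 into the first: N_1(1 - 0.26·0.8) = 240 - 0.26·270.
So N_1* = 170/0.792 = 214, and then N_2* = 270 - 0.8·214 = 98.5.

N_1* ≈ 214, N_2* ≈ 98.5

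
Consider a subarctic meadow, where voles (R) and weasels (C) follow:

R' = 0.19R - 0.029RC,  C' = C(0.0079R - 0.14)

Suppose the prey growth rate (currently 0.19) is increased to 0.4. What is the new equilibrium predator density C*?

C* ≈ 13.8

At the interior fixed point, setting dR/dt = 0 with R > 0 fixes C* = (prey growth rate)/(RC coefficient) — independent of the other coefficients.
With the change, C* = 0.4/0.029 = 13.8; it rises from 6.55.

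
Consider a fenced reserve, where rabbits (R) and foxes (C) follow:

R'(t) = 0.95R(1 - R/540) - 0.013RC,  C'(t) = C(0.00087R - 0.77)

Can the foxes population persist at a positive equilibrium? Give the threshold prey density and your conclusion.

The predator equation gives dC/dt > 0 only when R > 0.77/0.00087 = 885.
Without the predator, R → K = 540. Since 540 < 885, the predator cannot invade.

Threshold R = 885; K < 885, so no, the predator goes extinct.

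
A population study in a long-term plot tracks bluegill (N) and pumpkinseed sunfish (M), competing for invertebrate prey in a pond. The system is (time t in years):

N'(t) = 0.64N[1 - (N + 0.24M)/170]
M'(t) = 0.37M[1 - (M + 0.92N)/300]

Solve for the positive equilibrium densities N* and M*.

N* ≈ 126, M* ≈ 184

Setting both brackets to zero gives the nullclines N + 0.24M = 170 and 0.92N + M = 300.
Substituting M = 300 - 0.92N into the first: N(1 - 0.24·0.92) = 170 - 0.24·300.
So N* = 98/0.779 = 126, and then M* = 300 - 0.92·126 = 184.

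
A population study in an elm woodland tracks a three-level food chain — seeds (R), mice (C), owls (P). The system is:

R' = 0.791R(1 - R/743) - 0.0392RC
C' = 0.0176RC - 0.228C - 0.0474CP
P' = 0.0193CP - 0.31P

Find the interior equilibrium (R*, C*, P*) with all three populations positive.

R* ≈ 152, C* ≈ 16.1, P* ≈ 51.5

From dP/dt = 0: 0.0193C* = 0.31, so C* = 16.1.
From dR/dt = 0: 0.791(1 - R*/743) = 0.0392·16.1, giving R* = 743·(1 - 0.796) = 152.
From dC/dt = 0: 0.0176·152 - 0.228 = 0.0474P*, so P* = 2.44/0.0474 = 51.5.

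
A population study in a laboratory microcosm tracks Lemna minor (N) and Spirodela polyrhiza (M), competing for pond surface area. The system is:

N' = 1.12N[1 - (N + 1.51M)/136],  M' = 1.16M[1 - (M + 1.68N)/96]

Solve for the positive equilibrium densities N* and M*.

Setting both brackets to zero gives the nullclines N + 1.51M = 136 and 1.68N + M = 96.
Substituting M = 96 - 1.68N into the first: N(1 - 1.51·1.68) = 136 - 1.51·96.
So N* = -8.96/-1.54 = 5.83, and then M* = 96 - 1.68·5.83 = 86.2.

N* ≈ 5.83, M* ≈ 86.2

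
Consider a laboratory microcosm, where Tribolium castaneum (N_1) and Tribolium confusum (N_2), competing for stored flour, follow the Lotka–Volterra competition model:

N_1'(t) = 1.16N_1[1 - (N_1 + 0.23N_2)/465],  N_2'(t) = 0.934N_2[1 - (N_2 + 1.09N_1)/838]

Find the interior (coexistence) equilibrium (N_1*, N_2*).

Setting both brackets to zero gives the nullclines N_1 + 0.23N_2 = 465 and 1.09N_1 + N_2 = 838.
Substituting N_2 = 838 - 1.09N_1 into the first: N_1(1 - 0.23·1.09) = 465 - 0.23·838.
So N_1* = 272/0.749 = 363, and then N_2* = 838 - 1.09·363 = 442.

N_1* ≈ 363, N_2* ≈ 442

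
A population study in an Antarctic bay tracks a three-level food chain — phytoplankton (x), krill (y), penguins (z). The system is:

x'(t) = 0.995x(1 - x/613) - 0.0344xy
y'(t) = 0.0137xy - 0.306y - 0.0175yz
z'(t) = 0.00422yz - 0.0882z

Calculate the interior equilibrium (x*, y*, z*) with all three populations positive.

x* ≈ 170, y* ≈ 20.9, z* ≈ 116

From dz/dt = 0: 0.00422y* = 0.0882, so y* = 20.9.
From dx/dt = 0: 0.995(1 - x*/613) = 0.0344·20.9, giving x* = 613·(1 - 0.723) = 170.
From dy/dt = 0: 0.0137·170 - 0.306 = 0.0175z*, so z* = 2.02/0.0175 = 116.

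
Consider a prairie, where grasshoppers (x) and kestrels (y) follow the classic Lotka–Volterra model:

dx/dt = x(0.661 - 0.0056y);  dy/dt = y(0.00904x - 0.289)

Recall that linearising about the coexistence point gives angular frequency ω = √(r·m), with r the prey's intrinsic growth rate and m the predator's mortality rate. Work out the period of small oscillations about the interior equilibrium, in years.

Here r = 0.661 and m = 0.289, so r·m = 0.191.
ω = √0.191 = 0.437 per year, hence T = 2π/ω ≈ 14.4 years.

T ≈ 14.4 years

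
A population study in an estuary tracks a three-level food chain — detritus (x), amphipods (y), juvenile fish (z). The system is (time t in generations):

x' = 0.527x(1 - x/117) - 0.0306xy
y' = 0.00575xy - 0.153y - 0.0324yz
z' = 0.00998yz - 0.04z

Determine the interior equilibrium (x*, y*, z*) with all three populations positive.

From dz/dt = 0: 0.00998y* = 0.04, so y* = 4.01.
From dx/dt = 0: 0.527(1 - x*/117) = 0.0306·4.01, giving x* = 117·(1 - 0.233) = 89.8.
From dy/dt = 0: 0.00575·89.8 - 0.153 = 0.0324z*, so z* = 0.363/0.0324 = 11.2.

x* ≈ 89.8, y* ≈ 4.01, z* ≈ 11.2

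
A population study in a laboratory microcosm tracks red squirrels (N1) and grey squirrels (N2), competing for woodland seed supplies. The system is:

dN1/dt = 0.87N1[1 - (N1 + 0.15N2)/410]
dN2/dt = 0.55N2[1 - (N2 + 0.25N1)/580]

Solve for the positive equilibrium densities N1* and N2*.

N1* ≈ 336, N2* ≈ 496

Setting both brackets to zero gives the nullclines N1 + 0.15N2 = 410 and 0.25N1 + N2 = 580.
Substituting N2 = 580 - 0.25N1 into the first: N1(1 - 0.15·0.25) = 410 - 0.15·580.
So N1* = 323/0.963 = 336, and then N2* = 580 - 0.25·336 = 496.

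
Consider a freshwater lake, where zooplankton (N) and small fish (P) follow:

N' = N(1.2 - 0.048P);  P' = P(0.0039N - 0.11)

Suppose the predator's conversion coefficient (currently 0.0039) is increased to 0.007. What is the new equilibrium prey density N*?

At the interior fixed point, setting dP/dt = 0 with P > 0 fixes N* = (predator death rate)/(NP coefficient) — independent of the other coefficients.
With the change, N* = 0.11/0.007 = 15.7; it falls from 28.2.

N* ≈ 15.7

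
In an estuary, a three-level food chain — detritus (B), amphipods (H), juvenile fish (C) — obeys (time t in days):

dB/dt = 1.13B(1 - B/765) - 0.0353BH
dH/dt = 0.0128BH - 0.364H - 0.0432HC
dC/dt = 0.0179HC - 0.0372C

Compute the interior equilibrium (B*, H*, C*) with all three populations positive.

B* ≈ 715, H* ≈ 2.08, C* ≈ 204

From dC/dt = 0: 0.0179H* = 0.0372, so H* = 2.08.
From dB/dt = 0: 1.13(1 - B*/765) = 0.0353·2.08, giving B* = 765·(1 - 0.0649) = 715.
From dH/dt = 0: 0.0128·715 - 0.364 = 0.0432C*, so C* = 8.79/0.0432 = 204.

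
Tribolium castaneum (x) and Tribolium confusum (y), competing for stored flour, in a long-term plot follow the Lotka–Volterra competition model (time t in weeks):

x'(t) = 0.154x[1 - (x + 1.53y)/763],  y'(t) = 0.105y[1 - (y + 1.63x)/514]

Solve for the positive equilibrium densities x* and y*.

x* ≈ 15.7, y* ≈ 488

Setting both brackets to zero gives the nullclines x + 1.53y = 763 and 1.63x + y = 514.
Substituting y = 514 - 1.63x into the first: x(1 - 1.53·1.63) = 763 - 1.53·514.
So x* = -23.4/-1.49 = 15.7, and then y* = 514 - 1.63·15.7 = 488.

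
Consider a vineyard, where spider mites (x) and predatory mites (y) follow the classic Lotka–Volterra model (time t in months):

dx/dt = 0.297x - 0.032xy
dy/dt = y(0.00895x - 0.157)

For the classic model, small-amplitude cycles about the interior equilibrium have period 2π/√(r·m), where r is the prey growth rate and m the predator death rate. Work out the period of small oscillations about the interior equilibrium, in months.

T ≈ 29.1 months

Here r = 0.297 and m = 0.157, so r·m = 0.0466.
ω = √0.0466 = 0.216 per month, hence T = 2π/ω ≈ 29.1 months.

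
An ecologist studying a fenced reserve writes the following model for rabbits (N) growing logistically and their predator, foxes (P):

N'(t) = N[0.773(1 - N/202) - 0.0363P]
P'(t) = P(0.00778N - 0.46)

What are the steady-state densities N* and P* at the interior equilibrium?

N* ≈ 59.1, P* ≈ 15.1

From dP/dt = 0 with P > 0: 0.00778N* = 0.46, so N* = 59.1.
Substitute into dN/dt = 0: 0.773(1 - 59.1/202) = 0.0363P*.
The bracket is 0.707, giving P* = 0.547/0.0363 = 15.1.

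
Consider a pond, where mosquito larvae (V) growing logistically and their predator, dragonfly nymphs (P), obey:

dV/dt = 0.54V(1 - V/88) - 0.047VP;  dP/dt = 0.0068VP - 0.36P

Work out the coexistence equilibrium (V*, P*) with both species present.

V* ≈ 52.9, P* ≈ 4.58

From dP/dt = 0 with P > 0: 0.0068V* = 0.36, so V* = 52.9.
Substitute into dV/dt = 0: 0.54(1 - 52.9/88) = 0.047P*.
The bracket is 0.398, giving P* = 0.215/0.047 = 4.58.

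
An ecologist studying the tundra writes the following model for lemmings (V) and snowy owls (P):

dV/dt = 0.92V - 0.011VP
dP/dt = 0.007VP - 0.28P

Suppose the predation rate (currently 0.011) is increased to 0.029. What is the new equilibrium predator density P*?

P* ≈ 31.7

At the interior fixed point, setting dV/dt = 0 with V > 0 fixes P* = (prey growth rate)/(VP coefficient) — independent of the other coefficients.
With the change, P* = 0.92/0.029 = 31.7; it falls from 83.6.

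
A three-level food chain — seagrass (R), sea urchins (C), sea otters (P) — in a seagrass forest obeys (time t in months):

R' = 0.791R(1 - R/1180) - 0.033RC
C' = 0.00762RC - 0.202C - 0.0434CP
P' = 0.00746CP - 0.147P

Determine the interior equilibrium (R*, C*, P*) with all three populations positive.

R* ≈ 210, C* ≈ 19.7, P* ≈ 32.2

From dP/dt = 0: 0.00746C* = 0.147, so C* = 19.7.
From dR/dt = 0: 0.791(1 - R*/1180) = 0.033·19.7, giving R* = 1180·(1 - 0.822) = 210.
From dC/dt = 0: 0.00762·210 - 0.202 = 0.0434P*, so P* = 1.4/0.0434 = 32.2.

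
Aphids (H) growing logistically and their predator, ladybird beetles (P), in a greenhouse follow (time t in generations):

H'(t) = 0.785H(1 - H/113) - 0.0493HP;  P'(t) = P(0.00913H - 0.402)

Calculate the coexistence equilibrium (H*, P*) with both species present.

H* ≈ 44, P* ≈ 9.72

From dP/dt = 0 with P > 0: 0.00913H* = 0.402, so H* = 44.
Substitute into dH/dt = 0: 0.785(1 - 44/113) = 0.0493P*.
The bracket is 0.61, giving P* = 0.479/0.0493 = 9.72.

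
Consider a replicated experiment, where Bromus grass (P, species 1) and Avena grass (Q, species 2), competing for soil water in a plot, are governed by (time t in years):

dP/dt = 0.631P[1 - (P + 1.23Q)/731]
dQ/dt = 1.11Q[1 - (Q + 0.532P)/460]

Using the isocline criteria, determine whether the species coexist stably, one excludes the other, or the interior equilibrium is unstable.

Compare the nullcline intercepts: K1/α12 = 731/1.23 = 594 > K2 = 460; K2/α21 = 460/0.532 = 865 > K1 = 731.
Since both inequalities hold, each species can invade when rare, so the interior equilibrium is stable.

stable coexistence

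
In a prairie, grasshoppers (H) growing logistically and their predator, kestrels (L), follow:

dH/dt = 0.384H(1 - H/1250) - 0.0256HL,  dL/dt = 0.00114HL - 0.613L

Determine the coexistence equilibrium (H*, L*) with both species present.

H* ≈ 538, L* ≈ 8.55

From dL/dt = 0 with L > 0: 0.00114H* = 0.613, so H* = 538.
Substitute into dH/dt = 0: 0.384(1 - 538/1250) = 0.0256L*.
The bracket is 0.57, giving L* = 0.219/0.0256 = 8.55.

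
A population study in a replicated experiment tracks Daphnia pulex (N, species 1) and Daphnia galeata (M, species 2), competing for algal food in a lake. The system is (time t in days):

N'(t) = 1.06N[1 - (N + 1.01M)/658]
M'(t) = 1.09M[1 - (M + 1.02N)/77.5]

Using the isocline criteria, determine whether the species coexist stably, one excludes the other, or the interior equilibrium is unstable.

Compare the nullcline intercepts: K1/α12 = 658/1.01 = 651 > K2 = 77.5; K2/α21 = 77.5/1.02 = 76 < K1 = 658.
Since the inequalities point opposite ways, species 1 can invade but species 2 cannot.

species 1 excludes species 2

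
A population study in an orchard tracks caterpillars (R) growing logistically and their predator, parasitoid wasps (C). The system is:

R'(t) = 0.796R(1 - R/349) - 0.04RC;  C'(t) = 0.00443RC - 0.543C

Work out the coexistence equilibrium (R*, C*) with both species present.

From dC/dt = 0 with C > 0: 0.00443R* = 0.543, so R* = 123.
Substitute into dR/dt = 0: 0.796(1 - 123/349) = 0.04C*.
The bracket is 0.649, giving C* = 0.516/0.04 = 12.9.

R* ≈ 123, C* ≈ 12.9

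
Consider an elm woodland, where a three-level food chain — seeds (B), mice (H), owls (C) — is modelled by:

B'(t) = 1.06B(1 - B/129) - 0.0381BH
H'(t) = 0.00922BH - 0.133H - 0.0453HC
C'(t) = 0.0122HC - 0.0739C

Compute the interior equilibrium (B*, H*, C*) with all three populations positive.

From dC/dt = 0: 0.0122H* = 0.0739, so H* = 6.06.
From dB/dt = 0: 1.06(1 - B*/129) = 0.0381·6.06, giving B* = 129·(1 - 0.218) = 101.
From dH/dt = 0: 0.00922·101 - 0.133 = 0.0453C*, so C* = 0.797/0.0453 = 17.6.

B* ≈ 101, H* ≈ 6.06, C* ≈ 17.6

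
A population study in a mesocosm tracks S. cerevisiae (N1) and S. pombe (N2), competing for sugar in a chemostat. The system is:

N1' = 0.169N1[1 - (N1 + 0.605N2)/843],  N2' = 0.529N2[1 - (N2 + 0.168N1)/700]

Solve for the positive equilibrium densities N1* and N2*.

N1* ≈ 467, N2* ≈ 622

Setting both brackets to zero gives the nullclines N1 + 0.605N2 = 843 and 0.168N1 + N2 = 700.
Substituting N2 = 700 - 0.168N1 into the first: N1(1 - 0.605·0.168) = 843 - 0.605·700.
So N1* = 420/0.898 = 467, and then N2* = 700 - 0.168·467 = 622.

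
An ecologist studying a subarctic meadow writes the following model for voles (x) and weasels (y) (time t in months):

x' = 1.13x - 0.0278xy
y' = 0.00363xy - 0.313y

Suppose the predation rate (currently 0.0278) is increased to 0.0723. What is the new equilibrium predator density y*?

y* ≈ 15.6

At the interior fixed point, setting dx/dt = 0 with x > 0 fixes y* = (prey growth rate)/(xy coefficient) — independent of the other coefficients.
With the change, y* = 1.13/0.0723 = 15.6; it falls from 40.6.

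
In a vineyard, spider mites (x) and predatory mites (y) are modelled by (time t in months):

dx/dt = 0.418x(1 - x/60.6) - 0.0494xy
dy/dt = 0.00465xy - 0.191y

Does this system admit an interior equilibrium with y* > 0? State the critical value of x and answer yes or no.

Threshold x = 41.1; K > 41.1, so yes, the predator persists.

The predator equation gives dy/dt > 0 only when x > 0.191/0.00465 = 41.1.
Without the predator, x → K = 60.6. Since 60.6 > 41.1, the predator can invade and persist.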